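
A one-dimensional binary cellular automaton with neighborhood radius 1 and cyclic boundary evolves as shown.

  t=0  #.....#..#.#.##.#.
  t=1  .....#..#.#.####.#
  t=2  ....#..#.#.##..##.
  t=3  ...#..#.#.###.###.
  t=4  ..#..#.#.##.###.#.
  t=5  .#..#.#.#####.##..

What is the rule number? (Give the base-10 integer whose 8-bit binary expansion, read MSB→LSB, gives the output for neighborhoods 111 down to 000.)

  ###|.  b7=0 t=1,i=13
  ##.|#  b6=1 t=0,i=14
  #.#|#  b5=1 t=0,i=10
  #..|.  b4=0 t=0,i=1
  .##|#  b3=1 t=0,i=13
  .#.|.  b2=0 t=0,i=0
  ..#|#  b1=1 t=0,i=5
  ...|.  b0=0 t=0,i=2
  bits 01101010 = 106

106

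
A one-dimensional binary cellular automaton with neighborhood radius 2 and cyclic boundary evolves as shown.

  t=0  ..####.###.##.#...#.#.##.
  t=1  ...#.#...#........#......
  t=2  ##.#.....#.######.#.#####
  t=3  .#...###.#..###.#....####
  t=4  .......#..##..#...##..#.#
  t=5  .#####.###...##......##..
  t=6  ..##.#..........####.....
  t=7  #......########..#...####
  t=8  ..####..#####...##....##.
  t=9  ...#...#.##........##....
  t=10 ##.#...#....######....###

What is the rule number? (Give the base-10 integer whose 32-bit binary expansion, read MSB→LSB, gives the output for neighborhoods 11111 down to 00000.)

  nb #####: next=#  (t=2,i=13, bit31=1)
  nb ####.: next=.  (t=0,i=4, bit30=0)
  nb ###.#: next=#  (t=0,i=5, bit29=1)
  nb ###..: next=.  (t=5,i=9, bit28=0)
  nb ##.##: next=.  (t=0,i=6, bit27=0)
  nb ##.#.: next=.  (t=0,i=13, bit26=0)
  nb ##..#: next=.  (t=4,i=12, bit25=0)
  nb ##...: next=.  (t=0,i=24, bit24=0)
  nb #.###: next=.  (t=0,i=7, bit23=0)
  nb #.##.: next=.  (t=0,i=11, bit22=0)
  nb #.#.#: next=.  (t=0,i=20, bit21=0)
  nb #.#..: next=.  (t=0,i=14, bit20=0)
  nb #..##: next=#  (t=3,i=11, bit19=1)
  nb #..#.: next=#  (t=4,i=13, bit18=1)
  nb #...#: next=.  (t=0,i=0, bit17=0)
  nb #....: next=#  (t=1,i=11, bit16=1)
  nb .####: next=#  (t=0,i=3, bit15=1)
  nb .###.: next=.  (t=0,i=8, bit14=0)
  nb .##.#: next=.  (t=0,i=12, bit13=0)
  nb .##..: next=.  (t=0,i=23, bit12=0)
  nb .#.##: next=.  (t=0,i=21, bit11=0)
  nb .#.#.: next=.  (t=0,i=19, bit10=0)
  nb .#..#: next=#  (t=3,i=10, bit9=1)
  nb .#...: next=.  (t=0,i=15, bit8=0)
  nb ..###: next=.  (t=0,i=2, bit7=0)
  nb ..##.: next=.  (t=4,i=10, bit6=0)
  nb ..#.#: next=#  (t=0,i=18, bit5=1)
  nb ..#..: next=#  (t=1,i=9, bit4=1)
  nb ...##: next=.  (t=0,i=1, bit3=0)
  nb ...#.: next=.  (t=0,i=17, bit2=0)
  nb ....#: next=#  (t=1,i=1, bit1=1)
  nb .....: next=#  (t=1,i=0, bit0=1)
  bits 10100000000011011000001000110011 = 2685239859

2685239859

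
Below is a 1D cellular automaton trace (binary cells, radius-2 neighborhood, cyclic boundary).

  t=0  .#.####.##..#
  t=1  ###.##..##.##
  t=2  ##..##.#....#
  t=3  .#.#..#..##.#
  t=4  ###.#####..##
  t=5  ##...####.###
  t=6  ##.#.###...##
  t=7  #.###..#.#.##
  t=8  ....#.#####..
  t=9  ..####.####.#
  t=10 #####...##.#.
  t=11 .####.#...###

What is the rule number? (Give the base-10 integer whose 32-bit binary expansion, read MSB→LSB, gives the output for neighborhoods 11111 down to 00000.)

3564084918

  [31] ##### => #  t=1,i=0
  [30] ####. => #  t=0,i=5
  [29] ###.# => .  t=0,i=6
  [28] ###.. => #  t=2,i=1
  [27] ##.## => .  t=0,i=7
  [26] ##.#. => #  t=2,i=6
  [25] ##..# => .  t=0,i=10
  [24] ##... => .  t=5,i=2
  [23] #.### => .  t=0,i=3
  [22] #.##. => #  t=0,i=8
  [21] #.#.# => #  t=0,i=1
  [20] #.#.. => .  t=2,i=7
  [19] #..## => #  t=1,i=7
  [18] #..#. => #  t=0,i=11
  [17] #...# => #  t=5,i=3
  [16] #.... => #  t=2,i=9
  [15] .#### => #  t=0,i=4
  [14] .###. => .  t=2,i=0
  [13] .##.# => .  t=1,i=9
  [12] .##.. => #  t=0,i=9
  [11] .#.## => #  t=0,i=2
  [10] .#.#. => #  t=0,i=0
  [9] .#..# => #  t=3,i=4
  [8] .#... => .  t=2,i=8
  [7] ..### => #  t=2,i=12
  [6] ..##. => .  t=1,i=8
  [5] ..#.# => #  t=0,i=12
  [4] ..#.. => #  t=3,i=6
  [3] ...## => .  t=2,i=11
  [2] ...#. => #  t=8,i=3
  [1] ....# => #  t=2,i=10
  [0] ..... => .  t=8,i=0
  bits 11010100011011111001111010110110 = 3564084918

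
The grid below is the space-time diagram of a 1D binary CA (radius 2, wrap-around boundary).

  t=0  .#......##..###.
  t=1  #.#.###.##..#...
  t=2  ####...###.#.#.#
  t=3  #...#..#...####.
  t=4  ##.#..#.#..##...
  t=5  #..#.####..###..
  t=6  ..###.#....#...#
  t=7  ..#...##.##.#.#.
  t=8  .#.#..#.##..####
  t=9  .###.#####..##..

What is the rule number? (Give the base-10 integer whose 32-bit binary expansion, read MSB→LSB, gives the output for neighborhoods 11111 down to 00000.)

  ##### -> .   bit 31 = 0  t=2,i=1
  ####. -> .   bit 30 = 0  t=2,i=2
  ###.# -> .   bit 29 = 0  t=1,i=6
  ###.. -> .   bit 28 = 0  t=0,i=14
  ##.## -> #   bit 27 = 1  t=1,i=7
  ##.#. -> .   bit 26 = 0  t=2,i=10
  ##..# -> .   bit 25 = 0  t=0,i=10
  ##... -> #   bit 24 = 1  t=2,i=4
  #.### -> .   bit 23 = 0  t=1,i=4
  #.##. -> #   bit 22 = 1  t=1,i=8
  #.#.# -> #   bit 21 = 1  t=1,i=2
  #.#.. -> #   bit 20 = 1  t=3,i=0
  #..## -> .   bit 19 = 0  t=0,i=11
  #..#. -> #   bit 18 = 1  t=0,i=0
  #...# -> .   bit 17 = 0  t=1,i=14
  #.... -> .   bit 16 = 0  t=0,i=3
  .#### -> #   bit 15 = 1  t=2,i=0
  .###. -> .   bit 14 = 0  t=0,i=13
  .##.# -> .   bit 13 = 0  t=4,i=1
  .##.. -> #   bit 12 = 1  t=0,i=9
  .#.## -> #   bit 11 = 1  t=1,i=3
  .#.#. -> #   bit 10 = 1  t=1,i=1
  .#..# -> .   bit 9 = 0  t=3,i=5
  .#... -> #   bit 8 = 1  t=0,i=2
  ..### -> #   bit 7 = 1  t=0,i=12
  ..##. -> #   bit 6 = 1  t=0,i=8
  ..#.# -> #   bit 5 = 1  t=1,i=0
  ..#.. -> .   bit 4 = 0  t=0,i=1
  ...## -> .   bit 3 = 0  t=0,i=7
  ...#. -> #   bit 2 = 1  t=1,i=15
  ....# -> #   bit 1 = 1  t=0,i=6
  ..... -> #   bit 0 = 1  t=0,i=4
  bits 00001001011101001001110111100111 = 158637543

158637543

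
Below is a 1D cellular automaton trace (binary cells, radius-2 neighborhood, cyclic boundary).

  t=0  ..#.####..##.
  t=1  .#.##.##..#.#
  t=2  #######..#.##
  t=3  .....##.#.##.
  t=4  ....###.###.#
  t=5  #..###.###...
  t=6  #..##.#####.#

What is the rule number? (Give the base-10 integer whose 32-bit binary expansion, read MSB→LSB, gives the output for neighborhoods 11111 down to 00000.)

1508142556

  ##### -> .   bit 31 = 0  t=2,i=0
  ####. -> #   bit 30 = 1  t=0,i=6
  ###.# -> .   bit 29 = 0  t=4,i=6
  ###.. -> #   bit 28 = 1  t=0,i=7
  ##.## -> #   bit 27 = 1  t=1,i=5
  ##.#. -> .   bit 26 = 0  t=3,i=7
  ##..# -> .   bit 25 = 0  t=0,i=8
  ##... -> #   bit 24 = 1  t=0,i=12
  #.### -> #   bit 23 = 1  t=0,i=4
  #.##. -> #   bit 22 = 1  t=1,i=3
  #.#.# -> #   bit 21 = 1  t=1,i=1
  #.#.. -> .   bit 20 = 0  t=4,i=12
  #..## -> .   bit 19 = 0  t=0,i=9
  #..#. -> #   bit 18 = 1  t=1,i=9
  #...# -> .   bit 17 = 0  t=0,i=0
  #.... -> .   bit 16 = 0  t=3,i=0
  .#### -> .   bit 15 = 0  t=0,i=5
  .###. -> #   bit 14 = 1  t=4,i=5
  .##.# -> #   bit 13 = 1  t=1,i=4
  .##.. -> .   bit 12 = 0  t=0,i=11
  .#.## -> #   bit 11 = 1  t=0,i=3
  .#.#. -> #   bit 10 = 1  t=1,i=0
  .#..# -> .   bit 9 = 0  t=5,i=1
  .#... -> #   bit 8 = 1  t=4,i=0
  ..### -> #   bit 7 = 1  t=4,i=4
  ..##. -> #   bit 6 = 1  t=0,i=10
  ..#.# -> .   bit 5 = 0  t=0,i=2
  ..#.. -> #   bit 4 = 1  t=5,i=0
  ...## -> #   bit 3 = 1  t=3,i=4
  ...#. -> #   bit 2 = 1  t=0,i=1
  ....# -> .   bit 1 = 0  t=3,i=3
  ..... -> .   bit 0 = 0  t=3,i=1
  bits 01011001111001000110110111011100 = 1508142556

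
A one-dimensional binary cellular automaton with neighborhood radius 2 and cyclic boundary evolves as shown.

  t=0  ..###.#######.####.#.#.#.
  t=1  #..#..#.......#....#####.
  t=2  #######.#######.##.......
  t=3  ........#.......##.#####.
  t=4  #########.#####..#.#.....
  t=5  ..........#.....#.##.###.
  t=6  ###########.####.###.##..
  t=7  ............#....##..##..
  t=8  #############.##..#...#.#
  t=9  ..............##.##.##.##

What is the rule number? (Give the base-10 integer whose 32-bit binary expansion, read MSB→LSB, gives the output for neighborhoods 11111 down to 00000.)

  ##### -> .   bit 31 = 0  t=0,i=8
  ####. -> .   bit 30 = 0  t=0,i=11
  ###.# -> .   bit 29 = 0  t=0,i=4
  ###.. -> .   bit 28 = 0  t=3,i=23
  ##.## -> .   bit 27 = 0  t=0,i=5
  ##.#. -> .   bit 26 = 0  t=0,i=18
  ##..# -> .   bit 25 = 0  t=4,i=15
  ##... -> .   bit 24 = 0  t=2,i=18
  #.### -> #   bit 23 = 1  t=0,i=6
  #.##. -> #   bit 22 = 1  t=2,i=16
  #.#.# -> #   bit 21 = 1  t=0,i=19
  #.#.. -> #   bit 20 = 1  t=0,i=23
  #..## -> .   bit 19 = 0  t=6,i=24
  #..#. -> #   bit 18 = 1  t=1,i=2
  #...# -> #   bit 17 = 1  t=0,i=0
  #.... -> #   bit 16 = 1  t=1,i=8
  .#### -> .   bit 15 = 0  t=0,i=7
  .###. -> #   bit 14 = 1  t=0,i=3
  .##.# -> #   bit 13 = 1  t=3,i=17
  .##.. -> #   bit 12 = 1  t=2,i=17
  .#.## -> #   bit 11 = 1  t=5,i=17
  .#.#. -> #   bit 10 = 1  t=0,i=20
  .#..# -> #   bit 9 = 1  t=1,i=1
  .#... -> .   bit 8 = 0  t=0,i=24
  ..### -> .   bit 7 = 0  t=0,i=2
  ..##. -> .   bit 6 = 0  t=3,i=16
  ..#.# -> .   bit 5 = 0  t=4,i=17
  ..#.. -> #   bit 4 = 1  t=1,i=3
  ...## -> .   bit 3 = 0  t=0,i=1
  ...#. -> #   bit 2 = 1  t=1,i=13
  ....# -> #   bit 1 = 1  t=1,i=12
  ..... -> #   bit 0 = 1  t=1,i=9
  bits 00000000111101110111111000010111 = 16219671

16219671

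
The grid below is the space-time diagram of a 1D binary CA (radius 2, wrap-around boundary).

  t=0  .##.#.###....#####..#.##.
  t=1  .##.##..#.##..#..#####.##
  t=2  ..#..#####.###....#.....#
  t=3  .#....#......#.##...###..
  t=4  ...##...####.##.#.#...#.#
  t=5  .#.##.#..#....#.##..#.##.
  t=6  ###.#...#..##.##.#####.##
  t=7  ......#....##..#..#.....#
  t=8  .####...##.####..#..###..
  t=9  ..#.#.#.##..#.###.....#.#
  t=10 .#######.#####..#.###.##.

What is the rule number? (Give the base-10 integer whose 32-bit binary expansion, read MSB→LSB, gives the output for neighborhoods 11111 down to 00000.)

  ##### -> .   bit 31 = 0  t=0,i=15
  ####. -> .   bit 30 = 0  t=0,i=16
  ###.# -> .   bit 29 = 0  t=1,i=21
  ###.. -> #   bit 28 = 1  t=0,i=8
  ##.## -> .   bit 27 = 0  t=1,i=0
  ##.#. -> .   bit 26 = 0  t=0,i=3
  ##..# -> #   bit 25 = 1  t=0,i=18
  ##... -> .   bit 24 = 0  t=0,i=9
  #.### -> .   bit 23 = 0  t=0,i=6
  #.##. -> .   bit 22 = 0  t=0,i=22
  #.#.# -> #   bit 21 = 1  t=0,i=4
  #.#.. -> .   bit 20 = 0  t=4,i=18
  #..## -> .   bit 19 = 0  t=0,i=0
  #..#. -> #   bit 18 = 1  t=0,i=19
  #...# -> #   bit 17 = 1  t=3,i=18
  #.... -> #   bit 16 = 1  t=0,i=10
  .#### -> #   bit 15 = 1  t=0,i=14
  .###. -> .   bit 14 = 0  t=0,i=7
  .##.# -> #   bit 13 = 1  t=0,i=2
  .##.. -> #   bit 12 = 1  t=0,i=23
  .#.## -> #   bit 11 = 1  t=0,i=5
  .#.#. -> #   bit 10 = 1  t=4,i=17
  .#..# -> .   bit 9 = 0  t=1,i=15
  .#... -> .   bit 8 = 0  t=2,i=19
  ..### -> .   bit 7 = 0  t=0,i=13
  ..##. -> #   bit 6 = 1  t=0,i=1
  ..#.# -> #   bit 5 = 1  t=0,i=20
  ..#.. -> .   bit 4 = 0  t=1,i=14
  ...## -> .   bit 3 = 0  t=0,i=12
  ...#. -> .   bit 2 = 0  t=2,i=17
  ....# -> #   bit 1 = 1  t=0,i=11
  ..... -> #   bit 0 = 1  t=2,i=21
  bits 00010010001001111011110001100011 = 304594019

304594019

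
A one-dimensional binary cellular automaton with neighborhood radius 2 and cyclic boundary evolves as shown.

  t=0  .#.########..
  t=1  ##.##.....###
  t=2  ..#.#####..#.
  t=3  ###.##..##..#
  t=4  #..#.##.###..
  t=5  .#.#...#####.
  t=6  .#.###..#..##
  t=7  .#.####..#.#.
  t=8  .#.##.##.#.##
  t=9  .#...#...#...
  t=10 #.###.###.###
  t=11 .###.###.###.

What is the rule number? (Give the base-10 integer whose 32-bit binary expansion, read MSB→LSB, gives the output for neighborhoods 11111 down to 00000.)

  [31] ##### => .  t=0,i=5
  [30] ####. => .  t=0,i=9
  [29] ###.# => .  t=1,i=1
  [28] ###.. => #  t=0,i=10
  [27] ##.## => #  t=1,i=2
  [26] ##.#. => .  t=6,i=0
  [25] ##..# => #  t=2,i=9
  [24] ##... => #  t=0,i=11
  [23] #.### => #  t=0,i=3
  [22] #.##. => .  t=1,i=3
  [21] #.#.# => #  t=6,i=1
  [20] #.#.. => #  t=5,i=3
  [19] #..## => .  t=3,i=7
  [18] #..#. => .  t=2,i=10
  [17] #...# => #  t=0,i=12
  [16] #.... => #  t=1,i=6
  [15] .#### => #  t=0,i=4
  [14] .###. => #  t=4,i=9
  [13] .##.# => .  t=4,i=6
  [12] .##.. => #  t=1,i=4
  [11] .#.## => .  t=0,i=2
  [10] .#.#. => .  t=5,i=2
  [9] .#..# => #  t=4,i=1
  [8] .#... => #  t=2,i=12
  [7] ..### => .  t=1,i=10
  [6] ..##. => #  t=3,i=8
  [5] ..#.# => #  t=0,i=1
  [4] ..#.. => .  t=2,i=11
  [3] ...## => .  t=1,i=9
  [2] ...#. => #  t=0,i=0
  [1] ....# => #  t=1,i=8
  [0] ..... => #  t=1,i=7
  bits 00011011101100111101001101100111 = 464769895

464769895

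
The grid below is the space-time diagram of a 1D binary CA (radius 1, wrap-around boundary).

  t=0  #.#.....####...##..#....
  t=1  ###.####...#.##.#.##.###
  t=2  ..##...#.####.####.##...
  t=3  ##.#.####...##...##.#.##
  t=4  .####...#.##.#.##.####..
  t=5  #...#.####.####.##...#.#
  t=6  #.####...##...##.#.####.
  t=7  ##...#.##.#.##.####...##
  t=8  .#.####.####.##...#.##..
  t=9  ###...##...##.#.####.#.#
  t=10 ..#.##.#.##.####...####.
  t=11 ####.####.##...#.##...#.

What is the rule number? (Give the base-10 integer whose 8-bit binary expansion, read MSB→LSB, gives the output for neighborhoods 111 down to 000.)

  ###|.  b7=0 t=0,i=9
  ##.|#  b6=1 t=0,i=11
  #.#|#  b5=1 t=0,i=1
  #..|.  b4=0 t=0,i=3
  .##|.  b3=0 t=0,i=8
  .#.|#  b2=1 t=0,i=0
  ..#|#  b1=1 t=0,i=7
  ...|#  b0=1 t=0,i=4
  bits 01100111 = 103

103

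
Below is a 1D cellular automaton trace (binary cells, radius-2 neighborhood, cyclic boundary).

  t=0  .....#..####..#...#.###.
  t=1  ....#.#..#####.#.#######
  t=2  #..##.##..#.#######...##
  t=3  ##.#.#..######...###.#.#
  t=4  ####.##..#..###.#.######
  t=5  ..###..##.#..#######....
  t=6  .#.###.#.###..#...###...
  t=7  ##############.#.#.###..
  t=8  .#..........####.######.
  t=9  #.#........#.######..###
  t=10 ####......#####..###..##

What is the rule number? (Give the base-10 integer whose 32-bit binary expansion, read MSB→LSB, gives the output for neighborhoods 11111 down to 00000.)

  ##### -> .   bit 31 = 0  t=1,i=11
  ####. -> #   bit 30 = 1  t=0,i=10
  ###.# -> #   bit 29 = 1  t=1,i=13
  ###.. -> #   bit 28 = 1  t=0,i=11
  ##.## -> #   bit 27 = 1  t=2,i=5
  ##.#. -> #   bit 26 = 1  t=1,i=14
  ##..# -> #   bit 25 = 1  t=0,i=12
  ##... -> #   bit 24 = 1  t=0,i=23
  #.### -> #   bit 23 = 1  t=0,i=20
  #.##. -> .   bit 22 = 0  t=2,i=6
  #.#.# -> #   bit 21 = 1  t=1,i=15
  #.#.. -> #   bit 20 = 1  t=1,i=6
  #..## -> .   bit 19 = 0  t=0,i=7
  #..#. -> #   bit 18 = 1  t=0,i=13
  #...# -> .   bit 17 = 0  t=0,i=16
  #.... -> .   bit 16 = 0  t=0,i=0
  .#### -> #   bit 15 = 1  t=0,i=9
  .###. -> #   bit 14 = 1  t=0,i=21
  .##.# -> .   bit 13 = 0  t=2,i=4
  .##.. -> .   bit 12 = 0  t=2,i=7
  .#.## -> #   bit 11 = 1  t=0,i=19
  .#.#. -> .   bit 10 = 0  t=1,i=5
  .#..# -> #   bit 9 = 1  t=0,i=6
  .#... -> #   bit 8 = 1  t=0,i=15
  ..### -> .   bit 7 = 0  t=0,i=8
  ..##. -> #   bit 6 = 1  t=2,i=3
  ..#.# -> #   bit 5 = 1  t=0,i=18
  ..#.. -> .   bit 4 = 0  t=0,i=5
  ...## -> #   bit 3 = 1  t=2,i=21
  ...#. -> #   bit 2 = 1  t=0,i=4
  ....# -> .   bit 1 = 0  t=0,i=3
  ..... -> .   bit 0 = 0  t=0,i=1
  bits 01111111101101001100101101101100 = 2142554988

2142554988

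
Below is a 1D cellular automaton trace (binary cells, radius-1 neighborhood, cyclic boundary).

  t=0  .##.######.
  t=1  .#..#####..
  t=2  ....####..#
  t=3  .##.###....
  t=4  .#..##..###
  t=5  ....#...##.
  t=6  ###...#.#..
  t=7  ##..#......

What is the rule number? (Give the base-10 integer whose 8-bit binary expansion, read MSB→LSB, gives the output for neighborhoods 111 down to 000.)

137

  nb ###: next=#  (t=0,i=5, bit7=1)
  nb ##.: next=.  (t=0,i=2, bit6=0)
  nb #.#: next=.  (t=0,i=3, bit5=0)
  nb #..: next=.  (t=0,i=10, bit4=0)
  nb .##: next=#  (t=0,i=1, bit3=1)
  nb .#.: next=.  (t=1,i=1, bit2=0)
  nb ..#: next=.  (t=0,i=0, bit1=0)
  nb ...: next=#  (t=1,i=10, bit0=1)
  bits 10001001 = 137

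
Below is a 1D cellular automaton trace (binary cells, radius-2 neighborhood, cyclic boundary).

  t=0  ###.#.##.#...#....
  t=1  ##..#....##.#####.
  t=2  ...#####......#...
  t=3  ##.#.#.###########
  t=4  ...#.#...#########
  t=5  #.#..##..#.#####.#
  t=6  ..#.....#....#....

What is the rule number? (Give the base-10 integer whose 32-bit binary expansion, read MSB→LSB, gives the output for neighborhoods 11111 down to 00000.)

  ##### -> #   bit 31 = 1  t=1,i=14
  ####. -> .   bit 30 = 0  t=1,i=15
  ###.# -> .   bit 29 = 0  t=0,i=2
  ###.. -> #   bit 28 = 1  t=2,i=7
  ##.## -> .   bit 27 = 0  t=1,i=11
  ##.#. -> .   bit 26 = 0  t=0,i=3
  ##..# -> .   bit 25 = 0  t=1,i=2
  ##... -> #   bit 24 = 1  t=2,i=8
  #.### -> .   bit 23 = 0  t=1,i=12
  #.##. -> .   bit 22 = 0  t=0,i=6
  #.#.# -> #   bit 21 = 1  t=0,i=4
  #.#.. -> #   bit 20 = 1  t=0,i=9
  #..## -> .   bit 19 = 0  t=5,i=4
  #..#. -> #   bit 18 = 1  t=1,i=3
  #...# -> .   bit 17 = 0  t=0,i=11
  #.... -> #   bit 16 = 1  t=0,i=15
  .#### -> .   bit 15 = 0  t=1,i=13
  .###. -> #   bit 14 = 1  t=0,i=1
  .##.# -> .   bit 13 = 0  t=0,i=7
  .##.. -> .   bit 12 = 0  t=1,i=1
  .#.## -> .   bit 11 = 0  t=0,i=5
  .#.#. -> .   bit 10 = 0  t=3,i=4
  .#..# -> .   bit 9 = 0  t=5,i=3
  .#... -> #   bit 8 = 1  t=0,i=10
  ..### -> #   bit 7 = 1  t=0,i=0
  ..##. -> .   bit 6 = 0  t=1,i=9
  ..#.# -> .   bit 5 = 0  t=4,i=3
  ..#.. -> #   bit 4 = 1  t=0,i=13
  ...## -> .   bit 3 = 0  t=0,i=17
  ...#. -> #   bit 2 = 1  t=0,i=12
  ....# -> #   bit 1 = 1  t=0,i=16
  ..... -> #   bit 0 = 1  t=2,i=0
  bits 10010001001101010100000110010111 = 2436186519

2436186519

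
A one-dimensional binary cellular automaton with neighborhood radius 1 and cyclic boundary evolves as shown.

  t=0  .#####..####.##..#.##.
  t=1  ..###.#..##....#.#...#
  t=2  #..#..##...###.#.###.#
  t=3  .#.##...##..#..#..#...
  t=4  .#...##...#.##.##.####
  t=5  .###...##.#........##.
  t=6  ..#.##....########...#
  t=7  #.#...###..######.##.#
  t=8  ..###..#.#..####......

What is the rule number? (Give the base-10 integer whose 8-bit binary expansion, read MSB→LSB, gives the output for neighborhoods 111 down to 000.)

149

  [7] ### => #  t=0,i=2
  [6] ##. => .  t=0,i=5
  [5] #.# => .  t=0,i=12
  [4] #.. => #  t=0,i=6
  [3] .## => .  t=0,i=1
  [2] .#. => #  t=0,i=17
  [1] ..# => .  t=0,i=0
  [0] ... => #  t=1,i=12
  bits 10010101 = 149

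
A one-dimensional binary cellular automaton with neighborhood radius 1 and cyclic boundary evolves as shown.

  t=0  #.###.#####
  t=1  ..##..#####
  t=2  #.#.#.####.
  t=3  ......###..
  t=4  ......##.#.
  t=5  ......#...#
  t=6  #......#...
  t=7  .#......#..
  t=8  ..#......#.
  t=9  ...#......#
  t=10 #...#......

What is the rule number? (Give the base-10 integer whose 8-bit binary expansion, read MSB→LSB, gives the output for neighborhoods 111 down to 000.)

  ### -> #   bit 7 = 1  t=0,i=3
  ##. -> .   bit 6 = 0  t=0,i=0
  #.# -> .   bit 5 = 0  t=0,i=1
  #.. -> #   bit 4 = 1  t=1,i=0
  .## -> #   bit 3 = 1  t=0,i=2
  .#. -> .   bit 2 = 0  t=2,i=0
  ..# -> .   bit 1 = 0  t=1,i=1
  ... -> .   bit 0 = 0  t=3,i=0
  bits 10011000 = 152

152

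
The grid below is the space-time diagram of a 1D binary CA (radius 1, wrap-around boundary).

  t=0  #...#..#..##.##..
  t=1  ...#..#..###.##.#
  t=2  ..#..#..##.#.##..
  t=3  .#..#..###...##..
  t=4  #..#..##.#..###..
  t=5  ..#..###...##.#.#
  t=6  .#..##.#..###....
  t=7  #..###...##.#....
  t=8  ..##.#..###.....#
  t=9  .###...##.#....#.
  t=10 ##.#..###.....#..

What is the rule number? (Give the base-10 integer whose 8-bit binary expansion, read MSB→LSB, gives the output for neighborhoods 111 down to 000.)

  [7] ### => .  t=1,i=10
  [6] ##. => #  t=0,i=11
  [5] #.# => .  t=0,i=12
  [4] #.. => .  t=0,i=1
  [3] .## => #  t=0,i=10
  [2] .#. => .  t=0,i=0
  [1] ..# => #  t=0,i=3
  [0] ... => .  t=0,i=2
  bits 01001010 = 74

74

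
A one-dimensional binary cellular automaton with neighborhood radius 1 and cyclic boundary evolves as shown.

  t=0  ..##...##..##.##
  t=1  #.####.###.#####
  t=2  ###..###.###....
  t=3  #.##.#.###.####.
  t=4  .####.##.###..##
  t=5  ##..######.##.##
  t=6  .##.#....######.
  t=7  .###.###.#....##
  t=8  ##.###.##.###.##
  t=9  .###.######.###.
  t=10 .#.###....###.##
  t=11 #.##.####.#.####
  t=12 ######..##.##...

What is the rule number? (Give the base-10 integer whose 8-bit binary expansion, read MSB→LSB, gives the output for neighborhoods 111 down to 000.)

121

  nb ###: next=.  (t=1,i=3, bit7=0)
  nb ##.: next=#  (t=0,i=3, bit6=1)
  nb #.#: next=#  (t=0,i=13, bit5=1)
  nb #..: next=#  (t=0,i=0, bit4=1)
  nb .##: next=#  (t=0,i=2, bit3=1)
  nb .#.: next=.  (t=3,i=0, bit2=0)
  nb ..#: next=.  (t=0,i=1, bit1=0)
  nb ...: next=#  (t=0,i=5, bit0=1)
  bits 01111001 = 121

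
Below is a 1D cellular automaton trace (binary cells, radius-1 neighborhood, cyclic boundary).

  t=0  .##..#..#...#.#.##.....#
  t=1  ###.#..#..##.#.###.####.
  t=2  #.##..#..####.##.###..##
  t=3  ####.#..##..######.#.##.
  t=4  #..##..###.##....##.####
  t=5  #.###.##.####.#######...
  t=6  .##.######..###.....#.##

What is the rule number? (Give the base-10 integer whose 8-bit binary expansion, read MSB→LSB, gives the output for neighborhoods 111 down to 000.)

  ###|.  b7=0 t=1,i=1
  ##.|#  b6=1 t=0,i=2
  #.#|#  b5=1 t=0,i=0
  #..|.  b4=0 t=0,i=3
  .##|#  b3=1 t=0,i=1
  .#.|.  b2=0 t=0,i=5
  ..#|#  b1=1 t=0,i=4
  ...|#  b0=1 t=0,i=10
  bits 01101011 = 107

107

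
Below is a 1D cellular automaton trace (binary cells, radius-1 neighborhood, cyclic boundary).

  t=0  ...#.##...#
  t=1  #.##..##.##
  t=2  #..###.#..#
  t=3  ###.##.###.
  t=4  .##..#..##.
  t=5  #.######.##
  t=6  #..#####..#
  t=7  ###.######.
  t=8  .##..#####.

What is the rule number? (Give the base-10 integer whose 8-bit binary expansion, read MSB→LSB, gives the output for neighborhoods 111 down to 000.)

  ### -> #   bit 7 = 1  t=1,i=10
  ##. -> #   bit 6 = 1  t=0,i=6
  #.# -> .   bit 5 = 0  t=0,i=4
  #.. -> #   bit 4 = 1  t=0,i=0
  .## -> .   bit 3 = 0  t=0,i=5
  .#. -> #   bit 2 = 1  t=0,i=3
  ..# -> #   bit 1 = 1  t=0,i=2
  ... -> .   bit 0 = 0  t=0,i=1
  bits 11010110 = 214

214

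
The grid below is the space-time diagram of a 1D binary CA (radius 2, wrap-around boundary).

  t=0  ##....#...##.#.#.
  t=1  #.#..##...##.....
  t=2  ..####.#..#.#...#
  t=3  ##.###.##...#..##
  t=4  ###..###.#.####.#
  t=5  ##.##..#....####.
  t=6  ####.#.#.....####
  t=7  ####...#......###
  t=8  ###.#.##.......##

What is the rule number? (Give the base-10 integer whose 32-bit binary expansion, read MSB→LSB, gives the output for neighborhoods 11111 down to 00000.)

  ##### -> #   bit 31 = 1  t=6,i=0
  ####. -> #   bit 30 = 1  t=2,i=4
  ###.# -> #   bit 29 = 1  t=2,i=5
  ###.. -> .   bit 28 = 0  t=4,i=2
  ##.## -> #   bit 27 = 1  t=3,i=2
  ##.#. -> .   bit 26 = 0  t=0,i=12
  ##..# -> #   bit 25 = 1  t=4,i=3
  ##... -> #   bit 24 = 1  t=0,i=2
  #.### -> .   bit 23 = 0  t=3,i=3
  #.##. -> #   bit 22 = 1  t=0,i=0
  #.#.# -> .   bit 21 = 0  t=0,i=13
  #.#.. -> #   bit 20 = 1  t=1,i=2
  #..## -> #   bit 19 = 1  t=1,i=4
  #..#. -> .   bit 18 = 0  t=2,i=9
  #...# -> .   bit 17 = 0  t=0,i=8
  #.... -> .   bit 16 = 0  t=0,i=3
  .#### -> #   bit 15 = 1  t=2,i=3
  .###. -> .   bit 14 = 0  t=3,i=4
  .##.# -> #   bit 13 = 1  t=0,i=11
  .##.. -> .   bit 12 = 0  t=0,i=1
  .#.## -> .   bit 11 = 0  t=0,i=16
  .#.#. -> .   bit 10 = 0  t=0,i=14
  .#..# -> #   bit 9 = 1  t=1,i=3
  .#... -> .   bit 8 = 0  t=0,i=7
  ..### -> .   bit 7 = 0  t=2,i=2
  ..##. -> #   bit 6 = 1  t=0,i=10
  ..#.# -> .   bit 5 = 0  t=1,i=0
  ..#.. -> #   bit 4 = 1  t=0,i=6
  ...## -> .   bit 3 = 0  t=0,i=9
  ...#. -> #   bit 2 = 1  t=0,i=5
  ....# -> .   bit 1 = 0  t=0,i=4
  ..... -> .   bit 0 = 0  t=1,i=14
  bits 11101011010110001010001001010100 = 3948454484

3948454484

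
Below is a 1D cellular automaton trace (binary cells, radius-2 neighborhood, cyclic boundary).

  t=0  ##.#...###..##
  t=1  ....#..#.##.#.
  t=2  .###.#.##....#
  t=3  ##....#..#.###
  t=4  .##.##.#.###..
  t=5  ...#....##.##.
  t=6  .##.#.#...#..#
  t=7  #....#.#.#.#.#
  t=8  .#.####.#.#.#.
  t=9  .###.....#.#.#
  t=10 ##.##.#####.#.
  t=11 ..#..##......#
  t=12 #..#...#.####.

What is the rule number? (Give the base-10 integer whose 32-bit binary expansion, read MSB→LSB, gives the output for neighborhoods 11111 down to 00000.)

  [31] ##### => .  t=3,i=13
  [30] ####. => .  t=0,i=0
  [29] ###.# => .  t=0,i=1
  [28] ###.. => #  t=0,i=9
  [27] ##.## => #  t=4,i=3
  [26] ##.#. => .  t=0,i=2
  [25] ##..# => #  t=0,i=10
  [24] ##... => #  t=2,i=9
  [23] #.### => #  t=2,i=1
  [22] #.##. => .  t=1,i=9
  [21] #.#.# => .  t=2,i=5
  [20] #.#.. => .  t=0,i=3
  [19] #..## => .  t=0,i=11
  [18] #..#. => .  t=1,i=6
  [17] #...# => .  t=0,i=5
  [16] #.... => .  t=1,i=0
  [15] .#### => .  t=0,i=13
  [14] .###. => .  t=0,i=8
  [13] .##.# => .  t=1,i=10
  [12] .##.. => .  t=2,i=8
  [11] .#.## => #  t=1,i=8
  [10] .#.#. => #  t=6,i=5
  [9] .#..# => #  t=1,i=5
  [8] .#... => #  t=0,i=4
  [7] ..### => #  t=0,i=7
  [6] ..##. => .  t=4,i=1
  [5] ..#.# => #  t=1,i=7
  [4] ..#.. => .  t=1,i=4
  [3] ...## => .  t=0,i=6
  [2] ...#. => #  t=1,i=3
  [1] ....# => #  t=1,i=2
  [0] ..... => #  t=1,i=1
  bits 00011011100000000000111110100111 = 461377447

461377447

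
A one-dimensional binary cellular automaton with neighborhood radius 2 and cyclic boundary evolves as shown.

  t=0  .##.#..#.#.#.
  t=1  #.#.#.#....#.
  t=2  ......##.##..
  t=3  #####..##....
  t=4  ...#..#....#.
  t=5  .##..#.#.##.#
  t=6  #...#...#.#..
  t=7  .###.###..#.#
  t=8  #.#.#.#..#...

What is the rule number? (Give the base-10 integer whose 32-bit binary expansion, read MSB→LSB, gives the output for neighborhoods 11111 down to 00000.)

1209952519

  ##### -> .   bit 31 = 0  t=3,i=2
  ####. -> #   bit 30 = 1  t=3,i=3
  ###.# -> .   bit 29 = 0  t=7,i=3
  ###.. -> .   bit 28 = 0  t=3,i=4
  ##.## -> #   bit 27 = 1  t=2,i=8
  ##.#. -> .   bit 26 = 0  t=0,i=3
  ##..# -> .   bit 25 = 0  t=3,i=5
  ##... -> .   bit 24 = 0  t=2,i=11
  #.### -> .   bit 23 = 0  t=7,i=1
  #.##. -> .   bit 22 = 0  t=2,i=9
  #.#.# -> .   bit 21 = 0  t=0,i=9
  #.#.. -> #   bit 20 = 1  t=0,i=4
  #..## -> #   bit 19 = 1  t=0,i=0
  #..#. -> #   bit 18 = 1  t=0,i=6
  #...# -> #   bit 17 = 1  t=6,i=2
  #.... -> .   bit 16 = 0  t=1,i=8
  .#### -> .   bit 15 = 0  t=3,i=1
  .###. -> #   bit 14 = 1  t=7,i=2
  .##.# -> #   bit 13 = 1  t=0,i=2
  .##.. -> .   bit 12 = 0  t=2,i=10
  .#.## -> #   bit 11 = 1  t=5,i=0
  .#.#. -> .   bit 10 = 0  t=0,i=8
  .#..# -> .   bit 9 = 0  t=0,i=5
  .#... -> #   bit 8 = 1  t=1,i=7
  ..### -> .   bit 7 = 0  t=3,i=0
  ..##. -> .   bit 6 = 0  t=0,i=1
  ..#.# -> .   bit 5 = 0  t=0,i=7
  ..#.. -> .   bit 4 = 0  t=4,i=3
  ...## -> .   bit 3 = 0  t=2,i=5
  ...#. -> #   bit 2 = 1  t=1,i=10
  ....# -> #   bit 1 = 1  t=1,i=9
  ..... -> #   bit 0 = 1  t=2,i=0
  bits 01001000000111100110100100000111 = 1209952519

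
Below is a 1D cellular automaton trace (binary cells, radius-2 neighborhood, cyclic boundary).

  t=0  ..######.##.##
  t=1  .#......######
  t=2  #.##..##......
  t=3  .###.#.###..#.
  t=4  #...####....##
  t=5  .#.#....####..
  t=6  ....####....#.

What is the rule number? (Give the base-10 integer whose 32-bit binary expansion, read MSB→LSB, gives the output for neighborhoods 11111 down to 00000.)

233388826

  nb #####: next=.  (t=0,i=4, bit31=0)
  nb ####.: next=.  (t=0,i=6, bit30=0)
  nb ###.#: next=.  (t=0,i=7, bit29=0)
  nb ###..: next=.  (t=3,i=9, bit28=0)
  nb ##.##: next=#  (t=0,i=8, bit27=1)
  nb ##.#.: next=#  (t=1,i=0, bit26=1)
  nb ##..#: next=.  (t=0,i=0, bit25=0)
  nb ##...: next=#  (t=2,i=8, bit24=1)
  nb #.###: next=#  (t=3,i=7, bit23=1)
  nb #.##.: next=#  (t=0,i=9, bit22=1)
  nb #.#.#: next=#  (t=3,i=5, bit21=1)
  nb #.#..: next=.  (t=1,i=1, bit20=0)
  nb #..##: next=#  (t=0,i=1, bit19=1)
  nb #..#.: next=.  (t=3,i=11, bit18=0)
  nb #...#: next=.  (t=4,i=2, bit17=0)
  nb #....: next=#  (t=1,i=3, bit16=1)
  nb .####: next=.  (t=0,i=3, bit15=0)
  nb .###.: next=.  (t=3,i=2, bit14=0)
  nb .##.#: next=#  (t=0,i=10, bit13=1)
  nb .##..: next=#  (t=0,i=13, bit12=1)
  nb .#.##: next=#  (t=2,i=1, bit11=1)
  nb .#.#.: next=.  (t=5,i=2, bit10=0)
  nb .#..#: next=#  (t=3,i=13, bit9=1)
  nb .#...: next=#  (t=1,i=2, bit8=1)
  nb ..###: next=.  (t=0,i=2, bit7=0)
  nb ..##.: next=.  (t=2,i=6, bit6=0)
  nb ..#.#: next=.  (t=2,i=0, bit5=0)
  nb ..#..: next=#  (t=3,i=12, bit4=1)
  nb ...##: next=#  (t=1,i=7, bit3=1)
  nb ...#.: next=.  (t=2,i=13, bit2=0)
  nb ....#: next=#  (t=1,i=6, bit1=1)
  nb .....: next=.  (t=1,i=4, bit0=0)
  bits 00001101111010010011101100011010 = 233388826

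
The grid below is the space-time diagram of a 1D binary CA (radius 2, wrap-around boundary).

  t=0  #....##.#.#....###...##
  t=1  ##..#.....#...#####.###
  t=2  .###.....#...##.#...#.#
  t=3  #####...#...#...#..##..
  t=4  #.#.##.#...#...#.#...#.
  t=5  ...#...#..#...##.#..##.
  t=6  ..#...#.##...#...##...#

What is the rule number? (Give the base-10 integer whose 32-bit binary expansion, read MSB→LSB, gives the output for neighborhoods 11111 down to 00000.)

  #####|#  b31=1 t=1,i=16
  ####.|.  b30=0 t=1,i=0
  ###.#|.  b29=0 t=1,i=18
  ###..|#  b28=1 t=0,i=0
  ##.##|.  b27=0 t=1,i=19
  ##.#.|.  b26=0 t=0,i=7
  ##..#|#  b25=1 t=1,i=2
  ##...|#  b24=1 t=0,i=1
  #.###|#  b23=1 t=1,i=20
  #.##.|.  b22=0 t=4,i=4
  #.#.#|.  b21=0 t=0,i=8
  #.#..|#  b20=1 t=0,i=10
  #..##|.  b19=0 t=3,i=18
  #..#.|#  b18=1 t=1,i=3
  #...#|.  b17=0 t=0,i=19
  #....|.  b16=0 t=0,i=2
  .####|.  b15=0 t=1,i=15
  .###.|#  b14=1 t=0,i=16
  .##.#|.  b13=0 t=0,i=6
  .##..|.  b12=0 t=3,i=20
  .#.##|#  b11=1 t=2,i=0
  .#.#.|.  b10=0 t=0,i=9
  .#..#|#  b9=1 t=3,i=17
  .#...|.  b8=0 t=0,i=11
  ..###|#  b7=1 t=0,i=15
  ..##.|.  b6=0 t=0,i=5
  ..#.#|#  b5=1 t=2,i=20
  ..#..|.  b4=0 t=1,i=4
  ...##|#  b3=1 t=0,i=4
  ...#.|#  b2=1 t=1,i=9
  ....#|.  b1=0 t=0,i=3
  .....|.  b0=0 t=1,i=7
  bits 10010011100101000100101010101100 = 2475969196

2475969196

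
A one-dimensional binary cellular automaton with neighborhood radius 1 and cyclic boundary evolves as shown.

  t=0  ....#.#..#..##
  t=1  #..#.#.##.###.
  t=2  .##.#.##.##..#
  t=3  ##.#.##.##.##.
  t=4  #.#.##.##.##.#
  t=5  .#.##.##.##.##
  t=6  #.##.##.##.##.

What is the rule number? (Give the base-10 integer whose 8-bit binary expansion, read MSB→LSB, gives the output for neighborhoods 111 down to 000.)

  [7] ### => .  t=1,i=11
  [6] ##. => .  t=0,i=13
  [5] #.# => #  t=0,i=5
  [4] #.. => #  t=0,i=0
  [3] .## => #  t=0,i=12
  [2] .#. => .  t=0,i=4
  [1] ..# => #  t=0,i=3
  [0] ... => .  t=0,i=1
  bits 00111010 = 58

58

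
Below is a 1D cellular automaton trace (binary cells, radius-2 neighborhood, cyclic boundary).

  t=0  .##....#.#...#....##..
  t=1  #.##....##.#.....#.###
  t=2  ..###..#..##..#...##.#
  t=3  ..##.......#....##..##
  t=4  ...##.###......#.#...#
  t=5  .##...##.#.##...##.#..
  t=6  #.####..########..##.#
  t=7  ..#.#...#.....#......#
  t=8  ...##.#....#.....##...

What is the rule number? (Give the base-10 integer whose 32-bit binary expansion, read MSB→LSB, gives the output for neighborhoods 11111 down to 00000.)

  nb #####: next=.  (t=6,i=10, bit31=0)
  nb ####.: next=#  (t=1,i=21, bit30=1)
  nb ###.#: next=.  (t=1,i=0, bit29=0)
  nb ###..: next=.  (t=2,i=4, bit28=0)
  nb ##.##: next=.  (t=1,i=1, bit27=0)
  nb ##.#.: next=#  (t=1,i=10, bit26=1)
  nb ##..#: next=.  (t=2,i=5, bit25=0)
  nb ##...: next=#  (t=0,i=3, bit24=1)
  nb #.###: next=#  (t=1,i=19, bit23=1)
  nb #.##.: next=#  (t=1,i=2, bit22=1)
  nb #.#.#: next=#  (t=5,i=9, bit21=1)
  nb #.#..: next=#  (t=0,i=9, bit20=1)
  nb #..##: next=.  (t=2,i=1, bit19=0)
  nb #..#.: next=.  (t=2,i=6, bit18=0)
  nb #...#: next=#  (t=0,i=11, bit17=1)
  nb #....: next=.  (t=0,i=4, bit16=0)
  nb .####: next=.  (t=1,i=20, bit15=0)
  nb .###.: next=#  (t=2,i=3, bit14=1)
  nb .##.#: next=.  (t=1,i=9, bit13=0)
  nb .##..: next=#  (t=0,i=2, bit12=1)
  nb .#.##: next=#  (t=1,i=18, bit11=1)
  nb .#.#.: next=#  (t=0,i=8, bit10=1)
  nb .#..#: next=.  (t=2,i=0, bit9=0)
  nb .#...: next=.  (t=0,i=10, bit8=0)
  nb ..###: next=#  (t=2,i=2, bit7=1)
  nb ..##.: next=.  (t=0,i=1, bit6=0)
  nb ..#.#: next=.  (t=0,i=7, bit5=0)
  nb ..#..: next=.  (t=0,i=13, bit4=0)
  nb ...##: next=#  (t=0,i=0, bit3=1)
  nb ...#.: next=.  (t=0,i=6, bit2=0)
  nb ....#: next=.  (t=0,i=5, bit1=0)
  nb .....: next=#  (t=1,i=14, bit0=1)
  bits 01000101111100100101110010001001 = 1173511305

1173511305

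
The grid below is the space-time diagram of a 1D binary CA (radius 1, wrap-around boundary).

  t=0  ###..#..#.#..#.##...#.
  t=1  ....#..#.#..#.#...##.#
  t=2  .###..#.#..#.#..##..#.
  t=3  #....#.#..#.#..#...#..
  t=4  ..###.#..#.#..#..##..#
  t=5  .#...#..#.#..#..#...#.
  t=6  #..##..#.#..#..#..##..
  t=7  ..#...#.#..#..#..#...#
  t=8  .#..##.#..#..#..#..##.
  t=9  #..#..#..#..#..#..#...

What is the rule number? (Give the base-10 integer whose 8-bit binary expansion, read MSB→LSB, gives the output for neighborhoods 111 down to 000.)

  ### -> .   bit 7 = 0  t=0,i=1
  ##. -> .   bit 6 = 0  t=0,i=2
  #.# -> #   bit 5 = 1  t=0,i=9
  #.. -> .   bit 4 = 0  t=0,i=3
  .## -> .   bit 3 = 0  t=0,i=0
  .#. -> .   bit 2 = 0  t=0,i=5
  ..# -> #   bit 1 = 1  t=0,i=4
  ... -> #   bit 0 = 1  t=0,i=18
  bits 00100011 = 35

35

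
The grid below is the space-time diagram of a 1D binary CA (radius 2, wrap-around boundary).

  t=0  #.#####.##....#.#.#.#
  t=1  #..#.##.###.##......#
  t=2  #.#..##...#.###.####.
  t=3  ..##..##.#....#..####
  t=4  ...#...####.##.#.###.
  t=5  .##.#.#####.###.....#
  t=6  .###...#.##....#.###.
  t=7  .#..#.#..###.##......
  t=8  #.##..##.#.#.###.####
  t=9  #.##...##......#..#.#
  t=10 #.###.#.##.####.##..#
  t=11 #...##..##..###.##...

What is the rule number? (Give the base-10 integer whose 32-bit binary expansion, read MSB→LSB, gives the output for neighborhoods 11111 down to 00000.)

  ##### -> .   bit 31 = 0  t=0,i=4
  ####. -> #   bit 30 = 1  t=0,i=5
  ###.# -> #   bit 29 = 1  t=0,i=6
  ###.. -> .   bit 28 = 0  t=3,i=20
  ##.## -> .   bit 27 = 0  t=0,i=1
  ##.#. -> #   bit 26 = 1  t=2,i=20
  ##..# -> .   bit 25 = 0  t=1,i=1
  ##... -> #   bit 24 = 1  t=0,i=10
  #.### -> .   bit 23 = 0  t=0,i=2
  #.##. -> #   bit 22 = 1  t=0,i=8
  #.#.# -> .   bit 21 = 0  t=0,i=16
  #.#.. -> #   bit 20 = 1  t=2,i=2
  #..## -> .   bit 19 = 0  t=2,i=4
  #..#. -> #   bit 18 = 1  t=1,i=2
  #...# -> .   bit 17 = 0  t=2,i=8
  #.... -> .   bit 16 = 0  t=0,i=11
  .#### -> #   bit 15 = 1  t=0,i=3
  .###. -> .   bit 14 = 0  t=1,i=9
  .##.# -> #   bit 13 = 1  t=0,i=0
  .##.. -> #   bit 12 = 1  t=0,i=9
  .#.## -> .   bit 11 = 0  t=0,i=19
  .#.#. -> .   bit 10 = 0  t=0,i=15
  .#..# -> #   bit 9 = 1  t=2,i=3
  .#... -> #   bit 8 = 1  t=3,i=10
  ..### -> #   bit 7 = 1  t=3,i=17
  ..##. -> .   bit 6 = 0  t=1,i=20
  ..#.# -> .   bit 5 = 0  t=0,i=14
  ..#.. -> .   bit 4 = 0  t=3,i=14
  ...## -> #   bit 3 = 1  t=1,i=19
  ...#. -> #   bit 2 = 1  t=0,i=13
  ....# -> #   bit 1 = 1  t=0,i=12
  ..... -> #   bit 0 = 1  t=1,i=16
  bits 01100101010101001011001110001111 = 1700049807

1700049807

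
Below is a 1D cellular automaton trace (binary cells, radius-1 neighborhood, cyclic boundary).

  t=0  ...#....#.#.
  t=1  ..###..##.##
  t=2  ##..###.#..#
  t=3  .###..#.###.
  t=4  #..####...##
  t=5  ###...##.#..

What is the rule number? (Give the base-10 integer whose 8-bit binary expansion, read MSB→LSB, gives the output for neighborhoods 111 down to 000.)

  ### -> .   bit 7 = 0  t=1,i=3
  ##. -> #   bit 6 = 1  t=1,i=4
  #.# -> .   bit 5 = 0  t=0,i=9
  #.. -> #   bit 4 = 1  t=0,i=4
  .## -> .   bit 3 = 0  t=1,i=2
  .#. -> #   bit 2 = 1  t=0,i=3
  ..# -> #   bit 1 = 1  t=0,i=2
  ... -> .   bit 0 = 0  t=0,i=0
  bits 01010110 = 86

86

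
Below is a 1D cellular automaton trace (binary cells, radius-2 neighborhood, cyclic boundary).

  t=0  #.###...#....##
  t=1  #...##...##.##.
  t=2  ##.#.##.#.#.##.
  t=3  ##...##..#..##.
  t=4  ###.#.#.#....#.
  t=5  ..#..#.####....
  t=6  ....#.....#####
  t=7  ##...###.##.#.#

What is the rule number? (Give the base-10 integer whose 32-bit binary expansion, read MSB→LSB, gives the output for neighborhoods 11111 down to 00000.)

2975151497

  nb #####: next=#  (t=6,i=12, bit31=1)
  nb ####.: next=.  (t=5,i=9, bit30=0)
  nb ###.#: next=#  (t=0,i=0, bit29=1)
  nb ###..: next=#  (t=0,i=4, bit28=1)
  nb ##.##: next=.  (t=0,i=1, bit27=0)
  nb ##.#.: next=.  (t=1,i=14, bit26=0)
  nb ##..#: next=.  (t=3,i=7, bit25=0)
  nb ##...: next=#  (t=0,i=5, bit24=1)
  nb #.###: next=.  (t=0,i=2, bit23=0)
  nb #.##.: next=#  (t=1,i=12, bit22=1)
  nb #.#.#: next=.  (t=2,i=3, bit21=0)
  nb #.#..: next=#  (t=1,i=0, bit20=1)
  nb #..##: next=.  (t=3,i=11, bit19=0)
  nb #..#.: next=#  (t=3,i=8, bit18=1)
  nb #...#: next=.  (t=0,i=6, bit17=0)
  nb #....: next=#  (t=0,i=10, bit16=1)
  nb .####: next=.  (t=5,i=8, bit15=0)
  nb .###.: next=.  (t=0,i=3, bit14=0)
  nb .##.#: next=#  (t=1,i=10, bit13=1)
  nb .##..: next=#  (t=1,i=5, bit12=1)
  nb .#.##: next=.  (t=2,i=4, bit11=0)
  nb .#.#.: next=#  (t=2,i=9, bit10=1)
  nb .#..#: next=.  (t=3,i=10, bit9=0)
  nb .#...: next=#  (t=0,i=9, bit8=1)
  nb ..###: next=#  (t=0,i=13, bit7=1)
  nb ..##.: next=.  (t=1,i=4, bit6=0)
  nb ..#.#: next=.  (t=4,i=13, bit5=0)
  nb ..#..: next=.  (t=0,i=8, bit4=0)
  nb ...##: next=#  (t=0,i=12, bit3=1)
  nb ...#.: next=.  (t=0,i=7, bit2=0)
  nb ....#: next=.  (t=0,i=11, bit1=0)
  nb .....: next=#  (t=5,i=13, bit0=1)
  bits 10110001010101010011010110001001 = 2975151497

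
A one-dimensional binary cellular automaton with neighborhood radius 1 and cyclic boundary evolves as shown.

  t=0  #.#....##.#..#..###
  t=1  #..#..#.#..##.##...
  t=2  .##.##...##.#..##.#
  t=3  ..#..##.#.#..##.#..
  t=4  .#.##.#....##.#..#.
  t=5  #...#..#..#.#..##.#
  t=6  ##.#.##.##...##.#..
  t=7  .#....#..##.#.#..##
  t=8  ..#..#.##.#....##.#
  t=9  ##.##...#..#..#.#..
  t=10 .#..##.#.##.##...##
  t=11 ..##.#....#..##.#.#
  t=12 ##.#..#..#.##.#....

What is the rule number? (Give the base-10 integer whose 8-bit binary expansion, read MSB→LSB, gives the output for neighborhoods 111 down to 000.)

82

  [7] ### => .  t=0,i=17
  [6] ##. => #  t=0,i=0
  [5] #.# => .  t=0,i=1
  [4] #.. => #  t=0,i=3
  [3] .## => .  t=0,i=7
  [2] .#. => .  t=0,i=2
  [1] ..# => #  t=0,i=6
  [0] ... => .  t=0,i=4
  bits 01010010 = 82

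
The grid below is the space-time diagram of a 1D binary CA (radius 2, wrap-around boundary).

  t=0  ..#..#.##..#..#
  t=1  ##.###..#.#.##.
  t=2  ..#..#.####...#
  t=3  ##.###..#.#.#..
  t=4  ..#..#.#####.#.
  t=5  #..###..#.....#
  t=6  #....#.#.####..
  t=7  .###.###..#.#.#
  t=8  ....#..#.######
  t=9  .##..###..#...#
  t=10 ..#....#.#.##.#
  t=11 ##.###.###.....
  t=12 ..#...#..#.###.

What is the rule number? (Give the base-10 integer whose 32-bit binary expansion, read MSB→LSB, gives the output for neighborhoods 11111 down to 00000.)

  [31] ##### => .  t=4,i=9
  [30] ####. => .  t=2,i=9
  [29] ###.# => .  t=4,i=11
  [28] ###.. => #  t=1,i=5
  [27] ##.## => #  t=1,i=2
  [26] ##.#. => .  t=4,i=12
  [25] ##..# => .  t=0,i=9
  [24] ##... => .  t=2,i=11
  [23] #.### => .  t=1,i=3
  [22] #.##. => .  t=0,i=7
  [21] #.#.# => #  t=1,i=10
  [20] #.#.. => .  t=3,i=12
  [19] #..## => .  t=3,i=14
  [18] #..#. => #  t=0,i=1
  [17] #...# => #  t=2,i=12
  [16] #.... => #  t=5,i=10
  [15] .#### => #  t=2,i=8
  [14] .###. => .  t=1,i=4
  [13] .##.# => .  t=1,i=1
  [12] .##.. => #  t=0,i=8
  [11] .#.## => .  t=0,i=6
  [10] .#.#. => #  t=1,i=9
  [9] .#..# => #  t=0,i=0
  [8] .#... => #  t=4,i=14
  [7] ..### => .  t=5,i=3
  [6] ..##. => .  t=3,i=0
  [5] ..#.# => #  t=0,i=5
  [4] ..#.. => .  t=0,i=2
  [3] ...## => .  t=5,i=13
  [2] ...#. => .  t=2,i=13
  [1] ....# => #  t=5,i=12
  [0] ..... => #  t=5,i=11
  bits 00011000001001111001011100100011 = 405247779

405247779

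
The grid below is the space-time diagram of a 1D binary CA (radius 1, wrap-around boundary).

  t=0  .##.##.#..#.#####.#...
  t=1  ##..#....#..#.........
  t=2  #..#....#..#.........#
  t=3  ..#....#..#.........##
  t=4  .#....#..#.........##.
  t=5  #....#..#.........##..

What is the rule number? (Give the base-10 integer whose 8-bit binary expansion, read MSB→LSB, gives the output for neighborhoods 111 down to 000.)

  nb ###: next=.  (t=0,i=13, bit7=0)
  nb ##.: next=.  (t=0,i=2, bit6=0)
  nb #.#: next=.  (t=0,i=3, bit5=0)
  nb #..: next=.  (t=0,i=8, bit4=0)
  nb .##: next=#  (t=0,i=1, bit3=1)
  nb .#.: next=.  (t=0,i=7, bit2=0)
  nb ..#: next=#  (t=0,i=0, bit1=1)
  nb ...: next=.  (t=0,i=20, bit0=0)
  bits 00001010 = 10

10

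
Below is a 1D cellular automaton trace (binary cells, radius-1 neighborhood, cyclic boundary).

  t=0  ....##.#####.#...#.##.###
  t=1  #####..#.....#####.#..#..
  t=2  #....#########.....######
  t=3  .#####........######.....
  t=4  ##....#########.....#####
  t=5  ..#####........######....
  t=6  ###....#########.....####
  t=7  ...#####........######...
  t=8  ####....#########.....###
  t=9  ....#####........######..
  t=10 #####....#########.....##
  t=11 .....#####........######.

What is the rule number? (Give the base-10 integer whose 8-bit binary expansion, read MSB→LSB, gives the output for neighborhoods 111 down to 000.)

31

  ### -> .   bit 7 = 0  t=0,i=8
  ##. -> .   bit 6 = 0  t=0,i=5
  #.# -> .   bit 5 = 0  t=0,i=6
  #.. -> #   bit 4 = 1  t=0,i=0
  .## -> #   bit 3 = 1  t=0,i=4
  .#. -> #   bit 2 = 1  t=0,i=13
  ..# -> #   bit 1 = 1  t=0,i=3
  ... -> #   bit 0 = 1  t=0,i=1
  bits 00011111 = 31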